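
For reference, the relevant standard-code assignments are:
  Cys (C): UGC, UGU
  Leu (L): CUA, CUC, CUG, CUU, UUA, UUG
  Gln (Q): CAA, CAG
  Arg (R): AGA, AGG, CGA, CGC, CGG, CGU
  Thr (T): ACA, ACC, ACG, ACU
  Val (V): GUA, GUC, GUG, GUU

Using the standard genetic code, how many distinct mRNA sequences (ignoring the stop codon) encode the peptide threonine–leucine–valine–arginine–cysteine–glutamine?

2304

Thr: 4 codons.
Leu: 6 codons.
Val: 4 codons.
Arg: 6 codons.
Cys: 2 codons.
Gln: 2 codons.
4 × 6 × 4 × 6 × 2 × 2 = 2304.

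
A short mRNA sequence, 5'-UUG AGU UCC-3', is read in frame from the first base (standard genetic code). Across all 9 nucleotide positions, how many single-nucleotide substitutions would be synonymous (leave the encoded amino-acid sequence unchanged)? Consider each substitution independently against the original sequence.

6

Codon 1 (UUG, Leu): 2 synonymous substitutions.
Codon 2 (AGU, Ser): 1 synonymous substitution.
Codon 3 (UCC, Ser): 3 synonymous substitutions.
Total: 2 + 1 + 3 = 6.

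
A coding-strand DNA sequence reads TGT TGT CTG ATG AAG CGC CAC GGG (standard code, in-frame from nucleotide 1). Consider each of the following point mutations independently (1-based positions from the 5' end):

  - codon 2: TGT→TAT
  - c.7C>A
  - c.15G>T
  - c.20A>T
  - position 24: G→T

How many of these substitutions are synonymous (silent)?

Codon 2: TGT (Cys) → TAT (Tyr) — missense.
Codon 3: CTG (Leu) → ATG (Met) — missense.
Codon 5: AAG (Lys) → AAT (Asn) — missense.
Codon 7: CAC (His) → CTC (Leu) — missense.
Codon 8: GGG (Gly) → GGT (Gly) — synonymous.
Synonymous: 1 of 5.

1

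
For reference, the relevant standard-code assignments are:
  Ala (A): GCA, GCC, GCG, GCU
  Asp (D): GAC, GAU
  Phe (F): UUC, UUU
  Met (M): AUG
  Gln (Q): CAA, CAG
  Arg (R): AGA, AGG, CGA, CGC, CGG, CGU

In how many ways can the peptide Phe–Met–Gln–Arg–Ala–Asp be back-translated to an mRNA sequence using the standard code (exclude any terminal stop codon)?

Phe: 2 codons.
Met: 1 codon.
Gln: 2 codons.
Arg: 6 codons.
Ala: 4 codons.
Asp: 2 codons.
2 × 1 × 2 × 6 × 4 × 2 = 192.

192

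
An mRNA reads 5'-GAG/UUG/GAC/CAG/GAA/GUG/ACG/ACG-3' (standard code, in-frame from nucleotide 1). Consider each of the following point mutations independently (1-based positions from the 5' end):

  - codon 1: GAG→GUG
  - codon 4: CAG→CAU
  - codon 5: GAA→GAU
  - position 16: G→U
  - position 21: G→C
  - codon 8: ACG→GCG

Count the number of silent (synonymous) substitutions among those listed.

Codon 1: GAG (Glu) → GUG (Val) — missense.
Codon 4: CAG (Gln) → CAU (His) — missense.
Codon 5: GAA (Glu) → GAU (Asp) — missense.
Codon 6: GUG (Val) → UUG (Leu) — missense.
Codon 7: ACG (Thr) → ACC (Thr) — synonymous.
Codon 8: ACG (Thr) → GCG (Ala) — missense.
Synonymous: 1 of 6.

1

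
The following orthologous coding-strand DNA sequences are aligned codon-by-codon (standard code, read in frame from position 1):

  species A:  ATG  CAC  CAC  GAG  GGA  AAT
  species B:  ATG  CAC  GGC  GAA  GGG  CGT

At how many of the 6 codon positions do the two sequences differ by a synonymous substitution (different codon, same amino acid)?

Codon 1: ATG Met / ATG Met — identical.
Codon 2: CAC His / CAC His — identical.
Codon 3: CAC His / GGC Gly — nonsynonymous.
Codon 4: GAG Glu / GAA Glu — synonymous.
Codon 5: GGA Gly / GGG Gly — synonymous.
Codon 6: AAT Asn / CGT Arg — nonsynonymous.
Synonymous differences: 2.

2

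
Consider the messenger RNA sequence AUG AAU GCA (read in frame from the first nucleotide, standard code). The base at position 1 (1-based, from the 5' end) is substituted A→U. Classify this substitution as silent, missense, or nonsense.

Position 1 falls in codon 1: AUG → Met.
After the substitution the codon is UUG → Leu.
Met ≠ Leu, so this is a missense mutation.

missense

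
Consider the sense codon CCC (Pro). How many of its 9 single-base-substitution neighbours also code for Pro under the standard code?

Position 1: none → 0 synonymous.
Position 2: none → 0 synonymous.
Position 3: CCT, CCA, CCG → 3 synonymous.
Total: 0 + 0 + 3 = 3.

3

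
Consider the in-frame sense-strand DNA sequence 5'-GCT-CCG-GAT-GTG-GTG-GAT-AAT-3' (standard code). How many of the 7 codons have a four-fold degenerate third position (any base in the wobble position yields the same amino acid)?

Codon 1 GCT (Ala): third position 4-fold.
Codon 2 CCG (Pro): third position 4-fold.
Codon 3 GAT (Asp): third position 2-fold.
Codon 4 GTG (Val): third position 4-fold.
Codon 5 GTG (Val): third position 4-fold.
Codon 6 GAT (Asp): third position 2-fold.
Codon 7 AAT (Asn): third position 2-fold.
Four-fold degenerate third positions: 4.

4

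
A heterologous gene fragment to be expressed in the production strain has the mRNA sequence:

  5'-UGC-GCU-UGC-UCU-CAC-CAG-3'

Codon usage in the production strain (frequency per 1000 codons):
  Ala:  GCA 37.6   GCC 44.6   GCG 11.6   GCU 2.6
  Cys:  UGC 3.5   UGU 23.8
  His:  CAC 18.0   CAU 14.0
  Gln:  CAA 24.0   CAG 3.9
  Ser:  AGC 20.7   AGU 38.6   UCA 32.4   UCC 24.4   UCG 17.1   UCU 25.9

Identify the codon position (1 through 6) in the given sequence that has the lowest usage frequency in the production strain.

2

Codon 1 UGC (Cys): 3.5 per 1000.
Codon 2 GCU (Ala): 2.6 per 1000.
Codon 3 UGC (Cys): 3.5 per 1000.
Codon 4 UCU (Ser): 25.9 per 1000.
Codon 5 CAC (His): 18.0 per 1000.
Codon 6 CAG (Gln): 3.9 per 1000.
Lowest frequency is 2.6 at codon 2.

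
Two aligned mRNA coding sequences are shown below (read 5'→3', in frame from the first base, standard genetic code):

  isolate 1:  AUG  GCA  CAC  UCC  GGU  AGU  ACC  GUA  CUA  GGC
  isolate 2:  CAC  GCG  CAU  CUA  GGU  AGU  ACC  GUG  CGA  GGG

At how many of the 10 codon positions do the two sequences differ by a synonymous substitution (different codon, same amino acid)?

Codon 1: AUG Met / CAC His — nonsynonymous.
Codon 2: GCA Ala / GCG Ala — synonymous.
Codon 3: CAC His / CAU His — synonymous.
Codon 4: UCC Ser / CUA Leu — nonsynonymous.
Codon 5: GGU Gly / GGU Gly — identical.
Codon 6: AGU Ser / AGU Ser — identical.
Codon 7: ACC Thr / ACC Thr — identical.
Codon 8: GUA Val / GUG Val — synonymous.
Codon 9: CUA Leu / CGA Arg — nonsynonymous.
Codon 10: GGC Gly / GGG Gly — synonymous.
Synonymous differences: 4.

4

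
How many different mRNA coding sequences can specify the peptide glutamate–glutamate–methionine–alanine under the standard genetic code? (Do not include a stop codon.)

16

Glu: 2 codons.
Glu: 2 codons.
Met: 1 codon.
Ala: 4 codons.
2 × 2 × 1 × 4 = 16.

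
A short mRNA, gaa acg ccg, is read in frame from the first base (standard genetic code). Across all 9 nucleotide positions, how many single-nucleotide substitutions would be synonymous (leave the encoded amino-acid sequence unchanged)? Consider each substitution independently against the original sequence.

7

Codon 1 (GAA, Glu): 1 synonymous substitution.
Codon 2 (ACG, Thr): 3 synonymous substitutions.
Codon 3 (CCG, Pro): 3 synonymous substitutions.
Total: 1 + 3 + 3 = 7.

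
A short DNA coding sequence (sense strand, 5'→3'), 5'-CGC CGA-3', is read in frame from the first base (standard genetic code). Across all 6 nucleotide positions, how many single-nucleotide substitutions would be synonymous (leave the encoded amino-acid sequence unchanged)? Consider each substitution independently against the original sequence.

7

Codon 1 (CGC, Arg): 3 synonymous substitutions.
Codon 2 (CGA, Arg): 4 synonymous substitutions.
Total: 3 + 4 = 7.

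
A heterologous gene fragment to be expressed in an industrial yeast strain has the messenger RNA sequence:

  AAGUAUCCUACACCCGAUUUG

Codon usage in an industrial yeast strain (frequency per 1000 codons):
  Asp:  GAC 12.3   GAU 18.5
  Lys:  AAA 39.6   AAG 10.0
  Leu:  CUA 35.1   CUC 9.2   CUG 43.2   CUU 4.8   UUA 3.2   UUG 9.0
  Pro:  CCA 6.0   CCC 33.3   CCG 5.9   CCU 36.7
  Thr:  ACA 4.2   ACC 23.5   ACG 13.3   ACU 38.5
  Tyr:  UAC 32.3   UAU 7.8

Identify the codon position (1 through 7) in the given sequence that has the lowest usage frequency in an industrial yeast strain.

Codon 1 AAG (Lys): 10.0 per 1000.
Codon 2 UAU (Tyr): 7.8 per 1000.
Codon 3 CCU (Pro): 36.7 per 1000.
Codon 4 ACA (Thr): 4.2 per 1000.
Codon 5 CCC (Pro): 33.3 per 1000.
Codon 6 GAU (Asp): 18.5 per 1000.
Codon 7 UUG (Leu): 9.0 per 1000.
Lowest frequency is 4.2 at codon 4.

4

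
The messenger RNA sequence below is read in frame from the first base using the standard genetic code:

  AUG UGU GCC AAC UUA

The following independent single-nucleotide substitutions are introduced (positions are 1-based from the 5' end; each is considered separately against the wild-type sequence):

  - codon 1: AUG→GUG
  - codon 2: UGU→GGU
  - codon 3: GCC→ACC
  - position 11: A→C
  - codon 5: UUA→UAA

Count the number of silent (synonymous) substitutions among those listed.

Codon 1: AUG (Met) → GUG (Val) — missense.
Codon 2: UGU (Cys) → GGU (Gly) — missense.
Codon 3: GCC (Ala) → ACC (Thr) — missense.
Codon 4: AAC (Asn) → ACC (Thr) — missense.
Codon 5: UUA (Leu) → UAA (Stop) — nonsense.
Synonymous: 0 of 5.

0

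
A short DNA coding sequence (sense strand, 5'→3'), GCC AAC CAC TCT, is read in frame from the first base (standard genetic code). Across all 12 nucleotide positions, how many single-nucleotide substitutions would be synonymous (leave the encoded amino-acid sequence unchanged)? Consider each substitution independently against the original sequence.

8

Codon 1 (GCC, Ala): 3 synonymous substitutions.
Codon 2 (AAC, Asn): 1 synonymous substitution.
Codon 3 (CAC, His): 1 synonymous substitution.
Codon 4 (TCT, Ser): 3 synonymous substitutions.
Total: 3 + 1 + 1 + 3 = 8.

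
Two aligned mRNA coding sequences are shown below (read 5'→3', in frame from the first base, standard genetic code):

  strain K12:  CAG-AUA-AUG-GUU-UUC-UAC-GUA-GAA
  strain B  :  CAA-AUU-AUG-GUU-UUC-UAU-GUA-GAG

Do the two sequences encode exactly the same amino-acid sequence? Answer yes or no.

Codon 1: CAG Gln / CAA Gln — synonymous.
Codon 2: AUA Ile / AUU Ile — synonymous.
Codon 3: AUG Met / AUG Met — identical.
Codon 4: GUU Val / GUU Val — identical.
Codon 5: UUC Phe / UUC Phe — identical.
Codon 6: UAC Tyr / UAU Tyr — synonymous.
Codon 7: GUA Val / GUA Val — identical.
Codon 8: GAA Glu / GAG Glu — synonymous.
Nonsynonymous differences: 0 → same protein.

yes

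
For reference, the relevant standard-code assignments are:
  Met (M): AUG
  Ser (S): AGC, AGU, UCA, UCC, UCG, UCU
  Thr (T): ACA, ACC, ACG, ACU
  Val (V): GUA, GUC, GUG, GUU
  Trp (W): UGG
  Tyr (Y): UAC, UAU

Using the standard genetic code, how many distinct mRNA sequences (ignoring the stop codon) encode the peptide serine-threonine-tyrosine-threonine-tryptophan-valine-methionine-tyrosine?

Ser: 6 codons.
Thr: 4 codons.
Tyr: 2 codons.
Thr: 4 codons.
Trp: 1 codon.
Val: 4 codons.
Met: 1 codon.
Tyr: 2 codons.
6 × 4 × 2 × 4 × 1 × 4 × 1 × 2 = 1536.

1536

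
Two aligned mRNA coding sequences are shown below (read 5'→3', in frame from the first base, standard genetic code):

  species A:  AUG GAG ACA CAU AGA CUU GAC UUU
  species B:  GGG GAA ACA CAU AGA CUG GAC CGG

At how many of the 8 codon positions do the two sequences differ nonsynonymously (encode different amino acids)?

2

Codon 1: AUG Met / GGG Gly — nonsynonymous.
Codon 2: GAG Glu / GAA Glu — synonymous.
Codon 3: ACA Thr / ACA Thr — identical.
Codon 4: CAU His / CAU His — identical.
Codon 5: AGA Arg / AGA Arg — identical.
Codon 6: CUU Leu / CUG Leu — synonymous.
Codon 7: GAC Asp / GAC Asp — identical.
Codon 8: UUU Phe / CGG Arg — nonsynonymous.
Nonsynonymous differences: 2.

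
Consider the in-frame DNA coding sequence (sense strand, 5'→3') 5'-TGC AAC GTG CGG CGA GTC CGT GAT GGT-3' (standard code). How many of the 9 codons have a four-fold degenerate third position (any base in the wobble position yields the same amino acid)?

Codon 1 TGC (Cys): third position 2-fold.
Codon 2 AAC (Asn): third position 2-fold.
Codon 3 GTG (Val): third position 4-fold.
Codon 4 CGG (Arg): third position 4-fold.
Codon 5 CGA (Arg): third position 4-fold.
Codon 6 GTC (Val): third position 4-fold.
Codon 7 CGT (Arg): third position 4-fold.
Codon 8 GAT (Asp): third position 2-fold.
Codon 9 GGT (Gly): third position 4-fold.
Four-fold degenerate third positions: 6.

6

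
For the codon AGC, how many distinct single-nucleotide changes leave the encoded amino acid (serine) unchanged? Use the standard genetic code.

Position 1: none → 0 synonymous.
Position 2: none → 0 synonymous.
Position 3: AGU → 1 synonymous.
Total: 0 + 0 + 1 = 1.

1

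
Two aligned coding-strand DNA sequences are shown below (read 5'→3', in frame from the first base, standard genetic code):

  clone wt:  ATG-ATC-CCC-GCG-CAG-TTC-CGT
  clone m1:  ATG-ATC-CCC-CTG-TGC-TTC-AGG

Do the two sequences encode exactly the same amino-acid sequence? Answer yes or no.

Codon 1: ATG Met / ATG Met — identical.
Codon 2: ATC Ile / ATC Ile — identical.
Codon 3: CCC Pro / CCC Pro — identical.
Codon 4: GCG Ala / CTG Leu — nonsynonymous.
Codon 5: CAG Gln / TGC Cys — nonsynonymous.
Codon 6: TTC Phe / TTC Phe — identical.
Codon 7: CGT Arg / AGG Arg — synonymous.
Nonsynonymous differences: 2 → different protein.

no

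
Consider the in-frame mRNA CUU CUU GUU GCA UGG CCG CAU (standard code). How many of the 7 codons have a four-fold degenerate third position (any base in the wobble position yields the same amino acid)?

Codon 1 CUU (Leu): third position 4-fold.
Codon 2 CUU (Leu): third position 4-fold.
Codon 3 GUU (Val): third position 4-fold.
Codon 4 GCA (Ala): third position 4-fold.
Codon 5 UGG (Trp): third position 1-fold.
Codon 6 CCG (Pro): third position 4-fold.
Codon 7 CAU (His): third position 2-fold.
Four-fold degenerate third positions: 5.

5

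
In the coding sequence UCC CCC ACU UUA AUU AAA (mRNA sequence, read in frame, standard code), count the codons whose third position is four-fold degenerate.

3

Codon 1 UCC (Ser): third position 4-fold.
Codon 2 CCC (Pro): third position 4-fold.
Codon 3 ACU (Thr): third position 4-fold.
Codon 4 UUA (Leu): third position 2-fold.
Codon 5 AUU (Ile): third position 3-fold.
Codon 6 AAA (Lys): third position 2-fold.
Four-fold degenerate third positions: 3.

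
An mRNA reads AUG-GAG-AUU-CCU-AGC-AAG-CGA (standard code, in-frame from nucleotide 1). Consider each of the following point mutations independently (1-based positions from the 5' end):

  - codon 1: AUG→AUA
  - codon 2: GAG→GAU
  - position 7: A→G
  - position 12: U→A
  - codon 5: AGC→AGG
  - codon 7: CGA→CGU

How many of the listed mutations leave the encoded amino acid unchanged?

2

Codon 1: AUG (Met) → AUA (Ile) — missense.
Codon 2: GAG (Glu) → GAU (Asp) — missense.
Codon 3: AUU (Ile) → GUU (Val) — missense.
Codon 4: CCU (Pro) → CCA (Pro) — synonymous.
Codon 5: AGC (Ser) → AGG (Arg) — missense.
Codon 7: CGA (Arg) → CGU (Arg) — synonymous.
Synonymous: 2 of 6.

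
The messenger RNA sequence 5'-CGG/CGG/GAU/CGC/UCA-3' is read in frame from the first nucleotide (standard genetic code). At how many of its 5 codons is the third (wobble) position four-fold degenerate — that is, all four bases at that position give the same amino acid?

Codon 1 CGG (Arg): third position 4-fold.
Codon 2 CGG (Arg): third position 4-fold.
Codon 3 GAU (Asp): third position 2-fold.
Codon 4 CGC (Arg): third position 4-fold.
Codon 5 UCA (Ser): third position 4-fold.
Four-fold degenerate third positions: 4.

4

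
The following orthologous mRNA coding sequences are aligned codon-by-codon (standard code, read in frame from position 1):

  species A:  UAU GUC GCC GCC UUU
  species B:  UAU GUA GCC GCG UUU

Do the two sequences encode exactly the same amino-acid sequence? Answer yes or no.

Codon 1: UAU Tyr / UAU Tyr — identical.
Codon 2: GUC Val / GUA Val — synonymous.
Codon 3: GCC Ala / GCC Ala — identical.
Codon 4: GCC Ala / GCG Ala — synonymous.
Codon 5: UUU Phe / UUU Phe — identical.
Nonsynonymous differences: 0 → same protein.

yes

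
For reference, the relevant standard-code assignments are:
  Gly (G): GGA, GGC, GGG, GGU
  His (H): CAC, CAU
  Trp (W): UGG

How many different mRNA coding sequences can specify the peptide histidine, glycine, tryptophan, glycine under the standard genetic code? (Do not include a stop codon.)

32

His: 2 codons.
Gly: 4 codons.
Trp: 1 codon.
Gly: 4 codons.
2 × 4 × 1 × 4 = 32.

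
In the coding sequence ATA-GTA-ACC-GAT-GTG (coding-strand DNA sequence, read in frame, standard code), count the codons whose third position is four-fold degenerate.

Codon 1 ATA (Ile): third position 3-fold.
Codon 2 GTA (Val): third position 4-fold.
Codon 3 ACC (Thr): third position 4-fold.
Codon 4 GAT (Asp): third position 2-fold.
Codon 5 GTG (Val): third position 4-fold.
Four-fold degenerate third positions: 3.

3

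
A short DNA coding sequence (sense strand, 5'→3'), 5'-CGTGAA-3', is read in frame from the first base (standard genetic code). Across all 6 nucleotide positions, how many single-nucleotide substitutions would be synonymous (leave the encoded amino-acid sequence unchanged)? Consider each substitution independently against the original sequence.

Codon 1 (CGT, Arg): 3 synonymous substitutions.
Codon 2 (GAA, Glu): 1 synonymous substitution.
Total: 3 + 1 = 4.

4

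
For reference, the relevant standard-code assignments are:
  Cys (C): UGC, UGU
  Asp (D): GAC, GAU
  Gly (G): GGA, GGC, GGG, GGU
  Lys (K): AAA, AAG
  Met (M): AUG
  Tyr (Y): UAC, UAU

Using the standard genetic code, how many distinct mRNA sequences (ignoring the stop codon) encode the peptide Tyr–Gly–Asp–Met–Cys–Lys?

Tyr: 2 codons.
Gly: 4 codons.
Asp: 2 codons.
Met: 1 codon.
Cys: 2 codons.
Lys: 2 codons.
2 × 4 × 2 × 1 × 2 × 2 = 64.

64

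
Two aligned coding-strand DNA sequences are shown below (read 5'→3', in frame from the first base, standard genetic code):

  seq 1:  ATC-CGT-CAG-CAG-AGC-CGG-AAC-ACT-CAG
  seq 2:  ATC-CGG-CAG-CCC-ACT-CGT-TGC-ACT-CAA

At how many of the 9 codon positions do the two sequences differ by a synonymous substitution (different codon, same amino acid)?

3

Codon 1: ATC Ile / ATC Ile — identical.
Codon 2: CGT Arg / CGG Arg — synonymous.
Codon 3: CAG Gln / CAG Gln — identical.
Codon 4: CAG Gln / CCC Pro — nonsynonymous.
Codon 5: AGC Ser / ACT Thr — nonsynonymous.
Codon 6: CGG Arg / CGT Arg — synonymous.
Codon 7: AAC Asn / TGC Cys — nonsynonymous.
Codon 8: ACT Thr / ACT Thr — identical.
Codon 9: CAG Gln / CAA Gln — synonymous.
Synonymous differences: 3.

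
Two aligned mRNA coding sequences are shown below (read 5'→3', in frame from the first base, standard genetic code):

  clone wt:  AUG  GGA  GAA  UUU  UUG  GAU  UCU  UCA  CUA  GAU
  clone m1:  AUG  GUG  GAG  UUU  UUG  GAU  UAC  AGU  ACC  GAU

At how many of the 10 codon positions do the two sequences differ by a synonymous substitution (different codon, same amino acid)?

2

Codon 1: AUG Met / AUG Met — identical.
Codon 2: GGA Gly / GUG Val — nonsynonymous.
Codon 3: GAA Glu / GAG Glu — synonymous.
Codon 4: UUU Phe / UUU Phe — identical.
Codon 5: UUG Leu / UUG Leu — identical.
Codon 6: GAU Asp / GAU Asp — identical.
Codon 7: UCU Ser / UAC Tyr — nonsynonymous.
Codon 8: UCA Ser / AGU Ser — synonymous.
Codon 9: CUA Leu / ACC Thr — nonsynonymous.
Codon 10: GAU Asp / GAU Asp — identical.
Synonymous differences: 2.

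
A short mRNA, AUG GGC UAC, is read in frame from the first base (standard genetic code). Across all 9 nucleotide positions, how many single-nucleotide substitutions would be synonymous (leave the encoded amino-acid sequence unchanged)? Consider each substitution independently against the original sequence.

Codon 1 (AUG, Met): 0 synonymous substitutions.
Codon 2 (GGC, Gly): 3 synonymous substitutions.
Codon 3 (UAC, Tyr): 1 synonymous substitution.
Total: 0 + 3 + 1 = 4.

4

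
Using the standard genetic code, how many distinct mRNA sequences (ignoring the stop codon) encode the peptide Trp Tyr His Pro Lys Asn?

64

Trp: 1 codon.
Tyr: 2 codons.
His: 2 codons.
Pro: 4 codons.
Lys: 2 codons.
Asn: 2 codons.
1 × 2 × 2 × 4 × 2 × 2 = 64.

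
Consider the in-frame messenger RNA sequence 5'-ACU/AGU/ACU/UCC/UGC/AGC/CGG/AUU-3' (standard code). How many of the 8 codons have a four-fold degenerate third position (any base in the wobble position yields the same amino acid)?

4

Codon 1 ACU (Thr): third position 4-fold.
Codon 2 AGU (Ser): third position 2-fold.
Codon 3 ACU (Thr): third position 4-fold.
Codon 4 UCC (Ser): third position 4-fold.
Codon 5 UGC (Cys): third position 2-fold.
Codon 6 AGC (Ser): third position 2-fold.
Codon 7 CGG (Arg): third position 4-fold.
Codon 8 AUU (Ile): third position 3-fold.
Four-fold degenerate third positions: 4.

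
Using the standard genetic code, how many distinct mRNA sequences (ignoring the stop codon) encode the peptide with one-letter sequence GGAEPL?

3072

Gly: 4 codons.
Gly: 4 codons.
Ala: 4 codons.
Glu: 2 codons.
Pro: 4 codons.
Leu: 6 codons.
4 × 4 × 4 × 2 × 4 × 6 = 3072.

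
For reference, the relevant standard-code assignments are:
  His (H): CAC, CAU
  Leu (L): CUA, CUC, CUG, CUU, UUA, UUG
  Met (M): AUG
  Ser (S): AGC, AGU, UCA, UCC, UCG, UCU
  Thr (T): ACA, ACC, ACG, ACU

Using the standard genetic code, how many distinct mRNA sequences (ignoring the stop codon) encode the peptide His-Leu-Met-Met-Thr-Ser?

His: 2 codons.
Leu: 6 codons.
Met: 1 codon.
Met: 1 codon.
Thr: 4 codons.
Ser: 6 codons.
2 × 6 × 1 × 1 × 4 × 6 = 288.

288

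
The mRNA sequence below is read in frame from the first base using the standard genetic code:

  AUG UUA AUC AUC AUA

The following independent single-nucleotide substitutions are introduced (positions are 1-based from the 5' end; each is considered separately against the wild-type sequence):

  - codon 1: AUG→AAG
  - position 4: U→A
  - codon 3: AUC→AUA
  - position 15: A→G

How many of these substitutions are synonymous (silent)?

1

Codon 1: AUG (Met) → AAG (Lys) — missense.
Codon 2: UUA (Leu) → AUA (Ile) — missense.
Codon 3: AUC (Ile) → AUA (Ile) — synonymous.
Codon 5: AUA (Ile) → AUG (Met) — missense.
Synonymous: 1 of 4.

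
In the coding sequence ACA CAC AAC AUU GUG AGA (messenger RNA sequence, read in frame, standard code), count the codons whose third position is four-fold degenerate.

2

Codon 1 ACA (Thr): third position 4-fold.
Codon 2 CAC (His): third position 2-fold.
Codon 3 AAC (Asn): third position 2-fold.
Codon 4 AUU (Ile): third position 3-fold.
Codon 5 GUG (Val): third position 4-fold.
Codon 6 AGA (Arg): third position 2-fold.
Four-fold degenerate third positions: 2.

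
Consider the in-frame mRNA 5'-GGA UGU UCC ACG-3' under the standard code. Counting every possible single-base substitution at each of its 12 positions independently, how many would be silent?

10

Codon 1 (GGA, Gly): 3 synonymous substitutions.
Codon 2 (UGU, Cys): 1 synonymous substitution.
Codon 3 (UCC, Ser): 3 synonymous substitutions.
Codon 4 (ACG, Thr): 3 synonymous substitutions.
Total: 3 + 1 + 3 + 3 = 10.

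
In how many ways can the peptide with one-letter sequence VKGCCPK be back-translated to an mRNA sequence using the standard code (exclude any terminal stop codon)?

1024

Val: 4 codons.
Lys: 2 codons.
Gly: 4 codons.
Cys: 2 codons.
Cys: 2 codons.
Pro: 4 codons.
Lys: 2 codons.
4 × 2 × 4 × 2 × 2 × 4 × 2 = 1024.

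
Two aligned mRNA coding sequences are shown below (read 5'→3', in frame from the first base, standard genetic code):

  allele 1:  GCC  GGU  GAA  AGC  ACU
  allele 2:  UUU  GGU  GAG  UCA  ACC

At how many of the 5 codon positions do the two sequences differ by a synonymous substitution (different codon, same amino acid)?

3

Codon 1: GCC Ala / UUU Phe — nonsynonymous.
Codon 2: GGU Gly / GGU Gly — identical.
Codon 3: GAA Glu / GAG Glu — synonymous.
Codon 4: AGC Ser / UCA Ser — synonymous.
Codon 5: ACU Thr / ACC Thr — synonymous.
Synonymous differences: 3.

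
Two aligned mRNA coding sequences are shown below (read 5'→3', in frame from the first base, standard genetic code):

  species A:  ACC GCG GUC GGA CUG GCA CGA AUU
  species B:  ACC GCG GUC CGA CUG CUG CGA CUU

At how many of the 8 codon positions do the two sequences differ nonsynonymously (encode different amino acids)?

Codon 1: ACC Thr / ACC Thr — identical.
Codon 2: GCG Ala / GCG Ala — identical.
Codon 3: GUC Val / GUC Val — identical.
Codon 4: GGA Gly / CGA Arg — nonsynonymous.
Codon 5: CUG Leu / CUG Leu — identical.
Codon 6: GCA Ala / CUG Leu — nonsynonymous.
Codon 7: CGA Arg / CGA Arg — identical.
Codon 8: AUU Ile / CUU Leu — nonsynonymous.
Nonsynonymous differences: 3.

3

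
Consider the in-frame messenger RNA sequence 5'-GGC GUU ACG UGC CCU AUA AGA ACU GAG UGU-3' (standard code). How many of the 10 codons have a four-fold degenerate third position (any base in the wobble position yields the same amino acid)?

Codon 1 GGC (Gly): third position 4-fold.
Codon 2 GUU (Val): third position 4-fold.
Codon 3 ACG (Thr): third position 4-fold.
Codon 4 UGC (Cys): third position 2-fold.
Codon 5 CCU (Pro): third position 4-fold.
Codon 6 AUA (Ile): third position 3-fold.
Codon 7 AGA (Arg): third position 2-fold.
Codon 8 ACU (Thr): third position 4-fold.
Codon 9 GAG (Glu): third position 2-fold.
Codon 10 UGU (Cys): third position 2-fold.
Four-fold degenerate third positions: 5.

5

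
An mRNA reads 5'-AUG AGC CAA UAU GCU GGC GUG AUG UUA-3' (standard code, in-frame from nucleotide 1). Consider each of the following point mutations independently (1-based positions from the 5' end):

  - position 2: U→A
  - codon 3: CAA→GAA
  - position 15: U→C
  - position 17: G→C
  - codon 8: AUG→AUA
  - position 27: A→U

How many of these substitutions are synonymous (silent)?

Codon 1: AUG (Met) → AAG (Lys) — missense.
Codon 3: CAA (Gln) → GAA (Glu) — missense.
Codon 5: GCU (Ala) → GCC (Ala) — synonymous.
Codon 6: GGC (Gly) → GCC (Ala) — missense.
Codon 8: AUG (Met) → AUA (Ile) — missense.
Codon 9: UUA (Leu) → UUU (Phe) — missense.
Synonymous: 1 of 6.

1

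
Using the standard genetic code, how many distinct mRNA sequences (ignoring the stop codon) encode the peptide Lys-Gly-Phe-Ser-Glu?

192

Lys: 2 codons.
Gly: 4 codons.
Phe: 2 codons.
Ser: 6 codons.
Glu: 2 codons.
2 × 4 × 2 × 6 × 2 = 192.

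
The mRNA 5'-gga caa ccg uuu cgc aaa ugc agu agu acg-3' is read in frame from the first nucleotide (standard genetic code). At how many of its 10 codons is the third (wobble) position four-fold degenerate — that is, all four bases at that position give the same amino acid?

4

Codon 1 GGA (Gly): third position 4-fold.
Codon 2 CAA (Gln): third position 2-fold.
Codon 3 CCG (Pro): third position 4-fold.
Codon 4 UUU (Phe): third position 2-fold.
Codon 5 CGC (Arg): third position 4-fold.
Codon 6 AAA (Lys): third position 2-fold.
Codon 7 UGC (Cys): third position 2-fold.
Codon 8 AGU (Ser): third position 2-fold.
Codon 9 AGU (Ser): third position 2-fold.
Codon 10 ACG (Thr): third position 4-fold.
Four-fold degenerate third positions: 4.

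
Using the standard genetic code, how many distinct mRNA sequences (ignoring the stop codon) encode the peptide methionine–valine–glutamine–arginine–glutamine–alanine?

384

Met: 1 codon.
Val: 4 codons.
Gln: 2 codons.
Arg: 6 codons.
Gln: 2 codons.
Ala: 4 codons.
1 × 4 × 2 × 6 × 2 × 4 = 384.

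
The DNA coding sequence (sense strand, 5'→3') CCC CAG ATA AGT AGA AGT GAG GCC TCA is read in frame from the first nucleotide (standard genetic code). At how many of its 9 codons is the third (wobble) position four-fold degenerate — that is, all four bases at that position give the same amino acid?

Codon 1 CCC (Pro): third position 4-fold.
Codon 2 CAG (Gln): third position 2-fold.
Codon 3 ATA (Ile): third position 3-fold.
Codon 4 AGT (Ser): third position 2-fold.
Codon 5 AGA (Arg): third position 2-fold.
Codon 6 AGT (Ser): third position 2-fold.
Codon 7 GAG (Glu): third position 2-fold.
Codon 8 GCC (Ala): third position 4-fold.
Codon 9 TCA (Ser): third position 4-fold.
Four-fold degenerate third positions: 3.

3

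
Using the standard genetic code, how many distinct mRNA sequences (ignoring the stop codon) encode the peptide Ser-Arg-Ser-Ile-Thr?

Ser: 6 codons.
Arg: 6 codons.
Ser: 6 codons.
Ile: 3 codons.
Thr: 4 codons.
6 × 6 × 6 × 3 × 4 = 2592.

2592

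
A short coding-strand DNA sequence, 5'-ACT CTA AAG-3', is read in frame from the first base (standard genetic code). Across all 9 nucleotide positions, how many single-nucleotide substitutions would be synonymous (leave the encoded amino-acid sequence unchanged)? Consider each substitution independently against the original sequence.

Codon 1 (ACT, Thr): 3 synonymous substitutions.
Codon 2 (CTA, Leu): 4 synonymous substitutions.
Codon 3 (AAG, Lys): 1 synonymous substitution.
Total: 3 + 4 + 1 = 8.

8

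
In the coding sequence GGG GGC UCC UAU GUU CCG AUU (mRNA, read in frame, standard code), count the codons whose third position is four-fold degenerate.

5

Codon 1 GGG (Gly): third position 4-fold.
Codon 2 GGC (Gly): third position 4-fold.
Codon 3 UCC (Ser): third position 4-fold.
Codon 4 UAU (Tyr): third position 2-fold.
Codon 5 GUU (Val): third position 4-fold.
Codon 6 CCG (Pro): third position 4-fold.
Codon 7 AUU (Ile): third position 3-fold.
Four-fold degenerate third positions: 5.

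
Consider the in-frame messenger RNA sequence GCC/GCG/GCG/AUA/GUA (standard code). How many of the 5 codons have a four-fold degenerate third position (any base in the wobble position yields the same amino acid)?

4

Codon 1 GCC (Ala): third position 4-fold.
Codon 2 GCG (Ala): third position 4-fold.
Codon 3 GCG (Ala): third position 4-fold.
Codon 4 AUA (Ile): third position 3-fold.
Codon 5 GUA (Val): third position 4-fold.
Four-fold degenerate third positions: 4.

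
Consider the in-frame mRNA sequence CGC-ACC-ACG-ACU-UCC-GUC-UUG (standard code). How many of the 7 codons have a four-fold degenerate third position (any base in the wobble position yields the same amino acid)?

Codon 1 CGC (Arg): third position 4-fold.
Codon 2 ACC (Thr): third position 4-fold.
Codon 3 ACG (Thr): third position 4-fold.
Codon 4 ACU (Thr): third position 4-fold.
Codon 5 UCC (Ser): third position 4-fold.
Codon 6 GUC (Val): third position 4-fold.
Codon 7 UUG (Leu): third position 2-fold.
Four-fold degenerate third positions: 6.

6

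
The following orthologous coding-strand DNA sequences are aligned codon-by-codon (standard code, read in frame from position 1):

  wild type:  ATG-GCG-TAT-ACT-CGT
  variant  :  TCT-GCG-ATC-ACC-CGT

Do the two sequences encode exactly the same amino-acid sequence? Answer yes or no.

Codon 1: ATG Met / TCT Ser — nonsynonymous.
Codon 2: GCG Ala / GCG Ala — identical.
Codon 3: TAT Tyr / ATC Ile — nonsynonymous.
Codon 4: ACT Thr / ACC Thr — synonymous.
Codon 5: CGT Arg / CGT Arg — identical.
Nonsynonymous differences: 2 → different protein.

no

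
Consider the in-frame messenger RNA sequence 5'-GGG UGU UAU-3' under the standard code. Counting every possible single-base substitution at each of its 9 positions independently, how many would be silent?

Codon 1 (GGG, Gly): 3 synonymous substitutions.
Codon 2 (UGU, Cys): 1 synonymous substitution.
Codon 3 (UAU, Tyr): 1 synonymous substitution.
Total: 3 + 1 + 1 = 5.

5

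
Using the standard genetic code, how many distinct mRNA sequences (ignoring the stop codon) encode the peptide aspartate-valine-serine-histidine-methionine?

96

Asp: 2 codons.
Val: 4 codons.
Ser: 6 codons.
His: 2 codons.
Met: 1 codon.
2 × 4 × 6 × 2 × 1 = 96.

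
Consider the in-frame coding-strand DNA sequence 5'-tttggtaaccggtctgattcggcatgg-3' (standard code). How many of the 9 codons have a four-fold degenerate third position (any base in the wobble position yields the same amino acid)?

Codon 1 TTT (Phe): third position 2-fold.
Codon 2 GGT (Gly): third position 4-fold.
Codon 3 AAC (Asn): third position 2-fold.
Codon 4 CGG (Arg): third position 4-fold.
Codon 5 TCT (Ser): third position 4-fold.
Codon 6 GAT (Asp): third position 2-fold.
Codon 7 TCG (Ser): third position 4-fold.
Codon 8 GCA (Ala): third position 4-fold.
Codon 9 TGG (Trp): third position 1-fold.
Four-fold degenerate third positions: 5.

5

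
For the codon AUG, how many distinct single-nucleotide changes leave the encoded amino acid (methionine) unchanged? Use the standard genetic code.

Position 1: none → 0 synonymous.
Position 2: none → 0 synonymous.
Position 3: none → 0 synonymous.
Total: 0 + 0 + 0 = 0.

0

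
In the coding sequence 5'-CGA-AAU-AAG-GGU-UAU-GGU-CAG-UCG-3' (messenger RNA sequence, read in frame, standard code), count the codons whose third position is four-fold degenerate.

Codon 1 CGA (Arg): third position 4-fold.
Codon 2 AAU (Asn): third position 2-fold.
Codon 3 AAG (Lys): third position 2-fold.
Codon 4 GGU (Gly): third position 4-fold.
Codon 5 UAU (Tyr): third position 2-fold.
Codon 6 GGU (Gly): third position 4-fold.
Codon 7 CAG (Gln): third position 2-fold.
Codon 8 UCG (Ser): third position 4-fold.
Four-fold degenerate third positions: 4.

4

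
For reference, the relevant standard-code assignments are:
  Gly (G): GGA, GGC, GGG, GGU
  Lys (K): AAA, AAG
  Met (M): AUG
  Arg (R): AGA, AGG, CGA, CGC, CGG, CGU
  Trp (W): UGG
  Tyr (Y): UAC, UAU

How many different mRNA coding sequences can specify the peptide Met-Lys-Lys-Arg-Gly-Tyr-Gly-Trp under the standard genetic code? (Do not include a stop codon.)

768

Met: 1 codon.
Lys: 2 codons.
Lys: 2 codons.
Arg: 6 codons.
Gly: 4 codons.
Tyr: 2 codons.
Gly: 4 codons.
Trp: 1 codon.
1 × 2 × 2 × 6 × 4 × 2 × 4 × 1 = 768.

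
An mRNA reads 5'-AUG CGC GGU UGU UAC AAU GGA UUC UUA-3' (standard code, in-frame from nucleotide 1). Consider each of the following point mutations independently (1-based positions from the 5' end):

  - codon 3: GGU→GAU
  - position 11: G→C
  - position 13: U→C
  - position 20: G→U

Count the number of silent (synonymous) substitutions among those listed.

0

Codon 3: GGU (Gly) → GAU (Asp) — missense.
Codon 4: UGU (Cys) → UCU (Ser) — missense.
Codon 5: UAC (Tyr) → CAC (His) — missense.
Codon 7: GGA (Gly) → GUA (Val) — missense.
Synonymous: 0 of 4.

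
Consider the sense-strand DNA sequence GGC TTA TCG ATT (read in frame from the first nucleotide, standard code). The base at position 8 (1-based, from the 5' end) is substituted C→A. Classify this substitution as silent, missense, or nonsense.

Position 8 falls in codon 3: TCG → Ser.
After the substitution the codon is TAG → Stop.
The new codon is a stop codon, so this is a nonsense mutation.

nonsense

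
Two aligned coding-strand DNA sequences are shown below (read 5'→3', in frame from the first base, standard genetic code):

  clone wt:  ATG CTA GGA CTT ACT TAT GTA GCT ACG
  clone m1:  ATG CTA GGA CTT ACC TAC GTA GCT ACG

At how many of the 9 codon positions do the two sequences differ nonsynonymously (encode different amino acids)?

Codon 1: ATG Met / ATG Met — identical.
Codon 2: CTA Leu / CTA Leu — identical.
Codon 3: GGA Gly / GGA Gly — identical.
Codon 4: CTT Leu / CTT Leu — identical.
Codon 5: ACT Thr / ACC Thr — synonymous.
Codon 6: TAT Tyr / TAC Tyr — synonymous.
Codon 7: GTA Val / GTA Val — identical.
Codon 8: GCT Ala / GCT Ala — identical.
Codon 9: ACG Thr / ACG Thr — identical.
Nonsynonymous differences: 0.

0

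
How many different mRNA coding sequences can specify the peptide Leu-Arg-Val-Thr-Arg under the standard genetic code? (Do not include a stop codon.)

Leu: 6 codons.
Arg: 6 codons.
Val: 4 codons.
Thr: 4 codons.
Arg: 6 codons.
6 × 6 × 4 × 4 × 6 = 3456.

3456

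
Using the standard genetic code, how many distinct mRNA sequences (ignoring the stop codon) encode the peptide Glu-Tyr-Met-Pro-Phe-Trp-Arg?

Glu: 2 codons.
Tyr: 2 codons.
Met: 1 codon.
Pro: 4 codons.
Phe: 2 codons.
Trp: 1 codon.
Arg: 6 codons.
2 × 2 × 1 × 4 × 2 × 1 × 6 = 192.

192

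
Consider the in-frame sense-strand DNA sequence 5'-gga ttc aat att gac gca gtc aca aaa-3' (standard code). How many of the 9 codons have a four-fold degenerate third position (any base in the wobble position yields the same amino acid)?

Codon 1 GGA (Gly): third position 4-fold.
Codon 2 TTC (Phe): third position 2-fold.
Codon 3 AAT (Asn): third position 2-fold.
Codon 4 ATT (Ile): third position 3-fold.
Codon 5 GAC (Asp): third position 2-fold.
Codon 6 GCA (Ala): third position 4-fold.
Codon 7 GTC (Val): third position 4-fold.
Codon 8 ACA (Thr): third position 4-fold.
Codon 9 AAA (Lys): third position 2-fold.
Four-fold degenerate third positions: 4.

4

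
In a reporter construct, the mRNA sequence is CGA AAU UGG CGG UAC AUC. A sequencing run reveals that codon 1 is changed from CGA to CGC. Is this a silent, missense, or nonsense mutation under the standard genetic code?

silent

Position 3 falls in codon 1: CGA → Arg.
After the substitution the codon is CGC → Arg.
Both encode Arg, so the change is synonymous.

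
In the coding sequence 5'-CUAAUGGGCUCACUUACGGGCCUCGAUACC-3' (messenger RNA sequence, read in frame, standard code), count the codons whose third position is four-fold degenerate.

8

Codon 1 CUA (Leu): third position 4-fold.
Codon 2 AUG (Met): third position 1-fold.
Codon 3 GGC (Gly): third position 4-fold.
Codon 4 UCA (Ser): third position 4-fold.
Codon 5 CUU (Leu): third position 4-fold.
Codon 6 ACG (Thr): third position 4-fold.
Codon 7 GGC (Gly): third position 4-fold.
Codon 8 CUC (Leu): third position 4-fold.
Codon 9 GAU (Asp): third position 2-fold.
Codon 10 ACC (Thr): third position 4-fold.
Four-fold degenerate third positions: 8.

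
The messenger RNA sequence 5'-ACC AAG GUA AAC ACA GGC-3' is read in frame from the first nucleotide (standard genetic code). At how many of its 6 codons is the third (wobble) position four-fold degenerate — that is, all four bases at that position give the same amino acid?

Codon 1 ACC (Thr): third position 4-fold.
Codon 2 AAG (Lys): third position 2-fold.
Codon 3 GUA (Val): third position 4-fold.
Codon 4 AAC (Asn): third position 2-fold.
Codon 5 ACA (Thr): third position 4-fold.
Codon 6 GGC (Gly): third position 4-fold.
Four-fold degenerate third positions: 4.

4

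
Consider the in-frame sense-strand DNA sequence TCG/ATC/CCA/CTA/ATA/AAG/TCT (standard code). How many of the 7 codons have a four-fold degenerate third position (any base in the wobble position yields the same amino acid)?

Codon 1 TCG (Ser): third position 4-fold.
Codon 2 ATC (Ile): third position 3-fold.
Codon 3 CCA (Pro): third position 4-fold.
Codon 4 CTA (Leu): third position 4-fold.
Codon 5 ATA (Ile): third position 3-fold.
Codon 6 AAG (Lys): third position 2-fold.
Codon 7 TCT (Ser): third position 4-fold.
Four-fold degenerate third positions: 4.

4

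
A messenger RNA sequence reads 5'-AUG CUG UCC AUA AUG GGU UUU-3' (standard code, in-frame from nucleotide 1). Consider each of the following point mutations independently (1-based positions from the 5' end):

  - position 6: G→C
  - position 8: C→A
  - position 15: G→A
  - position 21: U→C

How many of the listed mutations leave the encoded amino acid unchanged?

Codon 2: CUG (Leu) → CUC (Leu) — synonymous.
Codon 3: UCC (Ser) → UAC (Tyr) — missense.
Codon 5: AUG (Met) → AUA (Ile) — missense.
Codon 7: UUU (Phe) → UUC (Phe) — synonymous.
Synonymous: 2 of 4.

2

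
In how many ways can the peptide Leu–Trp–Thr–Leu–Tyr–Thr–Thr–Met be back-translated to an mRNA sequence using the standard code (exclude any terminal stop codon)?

Leu: 6 codons.
Trp: 1 codon.
Thr: 4 codons.
Leu: 6 codons.
Tyr: 2 codons.
Thr: 4 codons.
Thr: 4 codons.
Met: 1 codon.
6 × 1 × 4 × 6 × 2 × 4 × 4 × 1 = 4608.

4608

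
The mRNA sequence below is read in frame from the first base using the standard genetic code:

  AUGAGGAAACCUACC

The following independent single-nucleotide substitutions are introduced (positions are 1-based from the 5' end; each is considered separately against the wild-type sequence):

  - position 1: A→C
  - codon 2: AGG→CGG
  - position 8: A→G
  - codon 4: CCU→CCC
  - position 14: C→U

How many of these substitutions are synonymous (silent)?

2

Codon 1: AUG (Met) → CUG (Leu) — missense.
Codon 2: AGG (Arg) → CGG (Arg) — synonymous.
Codon 3: AAA (Lys) → AGA (Arg) — missense.
Codon 4: CCU (Pro) → CCC (Pro) — synonymous.
Codon 5: ACC (Thr) → AUC (Ile) — missense.
Synonymous: 2 of 5.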